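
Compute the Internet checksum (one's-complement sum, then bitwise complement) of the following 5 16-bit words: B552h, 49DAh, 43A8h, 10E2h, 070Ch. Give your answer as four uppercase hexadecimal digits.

A53C

One's-complement addition (fold any carry out of bit 15 back into bit 0):
  0xB552 + 0x49DA = 0x0FF2C
  0xFF2C + 0x43A8 = 0x142D4 → wrap carry → 0x42D5
  0x42D5 + 0x10E2 = 0x053B7
  0x53B7 + 0x070C = 0x05AC3
One's-complement sum = 0x5AC3.
Checksum = ~0x5AC3 & 0xFFFF = 0xA53C.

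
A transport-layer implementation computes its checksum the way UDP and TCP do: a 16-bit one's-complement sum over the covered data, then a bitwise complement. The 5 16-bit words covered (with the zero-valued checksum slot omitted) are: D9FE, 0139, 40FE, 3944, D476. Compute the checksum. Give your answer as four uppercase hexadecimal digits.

D60E

One's-complement addition (fold any carry out of bit 15 back into bit 0):
  0xD9FE + 0x0139 = 0x0DB37
  0xDB37 + 0x40FE = 0x11C35 → wrap carry → 0x1C36
  0x1C36 + 0x3944 = 0x0557A
  0x557A + 0xD476 = 0x129F0 → wrap carry → 0x29F1
One's-complement sum = 0x29F1.
Checksum = ~0x29F1 & 0xFFFF = 0xD60E.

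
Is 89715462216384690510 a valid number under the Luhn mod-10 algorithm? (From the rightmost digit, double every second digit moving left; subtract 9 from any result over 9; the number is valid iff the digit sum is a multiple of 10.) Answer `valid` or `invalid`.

From the right, keep odd positions and double even positions (subtract 9 from any doubled value over 9):
  doubled (positions 2,4,...): 2 0 3 7 3 4 3 1 5 7 → sum 35
  kept (positions 1,3,...): 0 5 9 4 3 1 2 4 1 9 → sum 38
Total = 73.
73 mod 10 = 3, so the number is invalid.

invalid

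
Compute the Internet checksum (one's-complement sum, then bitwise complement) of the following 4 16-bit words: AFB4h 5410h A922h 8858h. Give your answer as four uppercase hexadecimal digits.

CABF

One's-complement addition (fold any carry out of bit 15 back into bit 0):
  0xAFB4 + 0x5410 = 0x103C4 → wrap carry → 0x03C5
  0x03C5 + 0xA922 = 0x0ACE7
  0xACE7 + 0x8858 = 0x1353F → wrap carry → 0x3540
One's-complement sum = 0x3540.
Checksum = ~0x3540 & 0xFFFF = 0xCABF.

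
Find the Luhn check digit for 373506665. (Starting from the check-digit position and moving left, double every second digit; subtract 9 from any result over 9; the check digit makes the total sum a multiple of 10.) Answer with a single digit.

0

Partial digits right→left: 5 6 6 6 0 5 3 7 3
Double every second digit counting from the check-digit position (so the 1st, 3rd, 5th, ... of the partial from the right).
  doubled (with −9 where >9): 1 3 0 6 6 → sum 16
  kept as-is: 6 6 5 7 → sum 24
Total = 16 + 24 = 40.
Check digit = (10 − (40 mod 10)) mod 10 = 0.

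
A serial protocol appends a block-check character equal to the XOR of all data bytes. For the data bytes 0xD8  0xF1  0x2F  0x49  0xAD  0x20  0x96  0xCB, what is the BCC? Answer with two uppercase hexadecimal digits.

XOR the bytes together:
  start with 0xD8
  0xD8 ⊕ 0xF1 = 0x29
  0x29 ⊕ 0x2F = 0x06
  0x06 ⊕ 0x49 = 0x4F
  0x4F ⊕ 0xAD = 0xE2
  0xE2 ⊕ 0x20 = 0xC2
  0xC2 ⊕ 0x96 = 0x54
  0x54 ⊕ 0xCB = 0x9F

9F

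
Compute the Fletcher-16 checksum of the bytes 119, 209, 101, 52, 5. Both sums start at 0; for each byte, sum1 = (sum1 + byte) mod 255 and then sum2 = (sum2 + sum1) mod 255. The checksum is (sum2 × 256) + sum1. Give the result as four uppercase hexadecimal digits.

3AE7

Running sums (mod 255):
  after byte 0 (119): sum1=119, sum2=119
  after byte 1 (209): sum1=73, sum2=192
  after byte 2 (101): sum1=174, sum2=111
  after byte 3 (52): sum1=226, sum2=82
  after byte 4 (5): sum1=231, sum2=58
Checksum = sum2·256 + sum1 = 58·256 + 231 = 15079 = 0x3AE7.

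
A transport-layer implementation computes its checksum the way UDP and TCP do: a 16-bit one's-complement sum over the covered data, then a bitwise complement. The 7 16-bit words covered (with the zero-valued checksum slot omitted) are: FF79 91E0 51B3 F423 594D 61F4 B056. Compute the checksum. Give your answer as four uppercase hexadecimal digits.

BD35

One's-complement addition (fold any carry out of bit 15 back into bit 0):
  0xFF79 + 0x91E0 = 0x19159 → wrap carry → 0x915A
  0x915A + 0x51B3 = 0x0E30D
  0xE30D + 0xF423 = 0x1D730 → wrap carry → 0xD731
  0xD731 + 0x594D = 0x1307E → wrap carry → 0x307F
  0x307F + 0x61F4 = 0x09273
  0x9273 + 0xB056 = 0x142C9 → wrap carry → 0x42CA
One's-complement sum = 0x42CA.
Checksum = ~0x42CA & 0xFFFF = 0xBD35.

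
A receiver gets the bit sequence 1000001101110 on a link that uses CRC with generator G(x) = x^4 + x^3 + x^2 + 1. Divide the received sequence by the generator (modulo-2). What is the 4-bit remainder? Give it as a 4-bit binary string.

Modulo-2 division of 1000001101110 by 11101:
  pos 0: 10000 XOR 11101 = 01101
  pos 1: 11010 XOR 11101 = 00111
  pos 3: 11111 XOR 11101 = 00010
  pos 6: 10011 XOR 11101 = 01110
  pos 7: 11101 XOR 11101 = 00000
Remainder = 0000 (zero — the frame passes the CRC check).

0000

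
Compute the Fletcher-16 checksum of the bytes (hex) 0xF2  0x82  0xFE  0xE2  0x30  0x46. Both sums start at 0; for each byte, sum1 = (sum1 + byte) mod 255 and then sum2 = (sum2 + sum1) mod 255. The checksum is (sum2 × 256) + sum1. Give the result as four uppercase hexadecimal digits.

89CD

Running sums (mod 255):
  after byte 0 (0xF2): sum1=242, sum2=242
  after byte 1 (0x82): sum1=117, sum2=104
  after byte 2 (0xFE): sum1=116, sum2=220
  after byte 3 (0xE2): sum1=87, sum2=52
  after byte 4 (0x30): sum1=135, sum2=187
  after byte 5 (0x46): sum1=205, sum2=137
Checksum = sum2·256 + sum1 = 137·256 + 205 = 35277 = 0x89CD.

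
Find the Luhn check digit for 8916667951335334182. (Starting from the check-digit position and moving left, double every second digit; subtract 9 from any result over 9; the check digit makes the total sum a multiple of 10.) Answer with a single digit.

Partial digits right→left: 2 8 1 4 3 3 5 3 3 1 5 9 7 6 6 6 1 9 8
Double every second digit counting from the check-digit position (so the 1st, 3rd, 5th, ... of the partial from the right).
  doubled (with −9 where >9): 4 2 6 1 6 1 5 3 2 7 → sum 37
  kept as-is: 8 4 3 3 1 9 6 6 9 → sum 49
Total = 37 + 49 = 86.
Check digit = (10 − (86 mod 10)) mod 10 = 4.

4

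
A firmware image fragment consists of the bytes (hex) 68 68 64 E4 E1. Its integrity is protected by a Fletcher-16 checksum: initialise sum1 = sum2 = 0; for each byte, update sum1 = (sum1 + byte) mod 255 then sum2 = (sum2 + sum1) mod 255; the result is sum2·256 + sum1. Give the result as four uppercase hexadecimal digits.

84FB

Running sums (mod 255):
  after byte 0 (68): sum1=104, sum2=104
  after byte 1 (68): sum1=208, sum2=57
  after byte 2 (64): sum1=53, sum2=110
  after byte 3 (E4): sum1=26, sum2=136
  after byte 4 (E1): sum1=251, sum2=132
Checksum = sum2·256 + sum1 = 132·256 + 251 = 34043 = 0x84FB.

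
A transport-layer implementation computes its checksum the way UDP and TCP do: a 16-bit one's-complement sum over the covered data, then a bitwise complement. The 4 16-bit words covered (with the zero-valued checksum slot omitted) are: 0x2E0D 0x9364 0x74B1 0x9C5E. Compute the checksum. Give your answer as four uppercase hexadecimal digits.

One's-complement addition (fold any carry out of bit 15 back into bit 0):
  0x2E0D + 0x9364 = 0x0C171
  0xC171 + 0x74B1 = 0x13622 → wrap carry → 0x3623
  0x3623 + 0x9C5E = 0x0D281
One's-complement sum = 0xD281.
Checksum = ~0xD281 & 0xFFFF = 0x2D7E.

2D7E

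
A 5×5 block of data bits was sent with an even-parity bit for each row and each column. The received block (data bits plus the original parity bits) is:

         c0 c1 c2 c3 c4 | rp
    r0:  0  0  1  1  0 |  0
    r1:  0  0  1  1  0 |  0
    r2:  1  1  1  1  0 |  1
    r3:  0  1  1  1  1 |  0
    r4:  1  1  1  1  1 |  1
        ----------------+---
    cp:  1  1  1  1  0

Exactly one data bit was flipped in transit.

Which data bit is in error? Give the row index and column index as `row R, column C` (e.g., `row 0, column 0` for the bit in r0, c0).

Recompute each row's even parity and compare to rp:
  r0: data parity 0, sent rp 0 → ok
  r1: data parity 0, sent rp 0 → ok
  r2: data parity 0, sent rp 1 → mismatch
  r3: data parity 0, sent rp 0 → ok
  r4: data parity 1, sent rp 1 → ok
Recompute each column's even parity and compare to cp:
  c0: data parity 0, sent cp 1 → mismatch
  c1: data parity 1, sent cp 1 → ok
  c2: data parity 1, sent cp 1 → ok
  c3: data parity 1, sent cp 1 → ok
  c4: data parity 0, sent cp 0 → ok
Exactly one row (r2) and one column (c0) fail → the flipped bit is at their intersection.

row 2, column 0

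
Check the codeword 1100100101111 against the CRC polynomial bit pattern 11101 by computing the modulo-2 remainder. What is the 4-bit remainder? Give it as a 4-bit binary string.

Modulo-2 division of 1100100101111 by 11101:
  pos 0: 11001 XOR 11101 = 00100
  pos 2: 10000 XOR 11101 = 01101
  pos 3: 11011 XOR 11101 = 00110
  pos 5: 11001 XOR 11101 = 00100
  pos 7: 10011 XOR 11101 = 01110
  pos 8: 11101 XOR 11101 = 00000
Remainder = 0000 (zero — the frame passes the CRC check).

0000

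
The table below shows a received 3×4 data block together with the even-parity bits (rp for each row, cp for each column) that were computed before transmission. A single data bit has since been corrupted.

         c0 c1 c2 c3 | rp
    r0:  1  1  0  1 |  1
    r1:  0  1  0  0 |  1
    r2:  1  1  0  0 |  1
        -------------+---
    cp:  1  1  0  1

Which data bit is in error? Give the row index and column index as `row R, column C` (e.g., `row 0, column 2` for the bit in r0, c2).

Recompute each row's even parity and compare to rp:
  r0: data parity 1, sent rp 1 → ok
  r1: data parity 1, sent rp 1 → ok
  r2: data parity 0, sent rp 1 → mismatch
Recompute each column's even parity and compare to cp:
  c0: data parity 0, sent cp 1 → mismatch
  c1: data parity 1, sent cp 1 → ok
  c2: data parity 0, sent cp 0 → ok
  c3: data parity 1, sent cp 1 → ok
Exactly one row (r2) and one column (c0) fail → the flipped bit is at their intersection.

row 2, column 0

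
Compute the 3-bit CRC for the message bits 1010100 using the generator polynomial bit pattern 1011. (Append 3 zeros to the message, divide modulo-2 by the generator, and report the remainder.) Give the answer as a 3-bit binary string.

Append 3 zeros: 1010100000. Divide by 1011 (XOR where the leading bit is 1):
  pos 0: 1010 XOR 1011 = 0001
  pos 3: 1100 XOR 1011 = 0111
  pos 4: 1110 XOR 1011 = 0101
  pos 5: 1010 XOR 1011 = 0001
Remainder (last 3 bits) = 010. This is the CRC / FCS.

010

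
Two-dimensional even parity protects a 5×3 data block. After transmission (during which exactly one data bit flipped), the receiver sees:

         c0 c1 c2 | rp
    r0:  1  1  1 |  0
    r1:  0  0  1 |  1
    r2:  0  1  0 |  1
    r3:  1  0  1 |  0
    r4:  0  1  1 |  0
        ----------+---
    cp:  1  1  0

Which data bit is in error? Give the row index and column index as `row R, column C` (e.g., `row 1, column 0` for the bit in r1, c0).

row 0, column 0

Recompute each row's even parity and compare to rp:
  r0: data parity 1, sent rp 0 → mismatch
  r1: data parity 1, sent rp 1 → ok
  r2: data parity 1, sent rp 1 → ok
  r3: data parity 0, sent rp 0 → ok
  r4: data parity 0, sent rp 0 → ok
Recompute each column's even parity and compare to cp:
  c0: data parity 0, sent cp 1 → mismatch
  c1: data parity 1, sent cp 1 → ok
  c2: data parity 0, sent cp 0 → ok
Exactly one row (r0) and one column (c0) fail → the flipped bit is at their intersection.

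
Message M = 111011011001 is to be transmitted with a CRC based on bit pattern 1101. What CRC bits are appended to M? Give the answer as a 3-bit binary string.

Append 3 zeros: 111011011001000. Divide by 1101 (XOR where the leading bit is 1):
  pos 0: 1110 XOR 1101 = 0011
  pos 2: 1111 XOR 1101 = 0010
  pos 4: 1001 XOR 1101 = 0100
  pos 5: 1001 XOR 1101 = 0100
  pos 6: 1000 XOR 1101 = 0101
  pos 7: 1010 XOR 1101 = 0111
  pos 8: 1111 XOR 1101 = 0010
  pos 10: 1000 XOR 1101 = 0101
  pos 11: 1010 XOR 1101 = 0111
Remainder (last 3 bits) = 111. This is the CRC / FCS.

111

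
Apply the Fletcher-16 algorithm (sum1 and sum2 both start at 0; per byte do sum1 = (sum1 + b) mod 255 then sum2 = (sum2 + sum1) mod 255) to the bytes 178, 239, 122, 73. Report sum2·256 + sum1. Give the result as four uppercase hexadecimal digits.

D866

Running sums (mod 255):
  after byte 0 (178): sum1=178, sum2=178
  after byte 1 (239): sum1=162, sum2=85
  after byte 2 (122): sum1=29, sum2=114
  after byte 3 (73): sum1=102, sum2=216
Checksum = sum2·256 + sum1 = 216·256 + 102 = 55398 = 0xD866.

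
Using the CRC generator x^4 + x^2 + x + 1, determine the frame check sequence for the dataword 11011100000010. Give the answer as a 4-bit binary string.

Append 4 zeros: 110111000000100000. Divide by 10111 (XOR where the leading bit is 1):
  pos 0: 11011 XOR 10111 = 01100
  pos 1: 11001 XOR 10111 = 01110
  pos 2: 11100 XOR 10111 = 01011
  pos 3: 10110 XOR 10111 = 00001
  pos 7: 10000 XOR 10111 = 00111
  pos 9: 11110 XOR 10111 = 01001
  pos 10: 10010 XOR 10111 = 00101
  pos 12: 10100 XOR 10111 = 00011
Remainder (last 4 bits) = 0110. This is the CRC / FCS.

0110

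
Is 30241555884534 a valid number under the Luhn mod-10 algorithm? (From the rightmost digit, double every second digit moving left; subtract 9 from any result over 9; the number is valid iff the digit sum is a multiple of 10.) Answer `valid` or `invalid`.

From the right, keep odd positions and double even positions (subtract 9 from any doubled value over 9):
  doubled (positions 2,4,...): 6 8 7 1 2 4 6 → sum 34
  kept (positions 1,3,...): 4 5 8 5 5 4 0 → sum 31
Total = 65.
65 mod 10 = 5, so the number is invalid.

invalid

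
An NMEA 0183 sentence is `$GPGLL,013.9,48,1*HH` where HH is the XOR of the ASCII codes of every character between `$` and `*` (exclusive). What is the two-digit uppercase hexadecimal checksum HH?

64

XOR the ASCII codes of the payload characters:
  'G' = 0x47 → acc = 0x47
  'P' = 0x50 → acc = 0x17
  'G' = 0x47 → acc = 0x50
  'L' = 0x4C → acc = 0x1C
  'L' = 0x4C → acc = 0x50
  ',' = 0x2C → acc = 0x7C
  '0' = 0x30 → acc = 0x4C
  '1' = 0x31 → acc = 0x7D
  '3' = 0x33 → acc = 0x4E
  '.' = 0x2E → acc = 0x60
  '9' = 0x39 → acc = 0x59
  ',' = 0x2C → acc = 0x75
  '4' = 0x34 → acc = 0x41
  '8' = 0x38 → acc = 0x79
  ',' = 0x2C → acc = 0x55
  '1' = 0x31 → acc = 0x64
Checksum = 0x64.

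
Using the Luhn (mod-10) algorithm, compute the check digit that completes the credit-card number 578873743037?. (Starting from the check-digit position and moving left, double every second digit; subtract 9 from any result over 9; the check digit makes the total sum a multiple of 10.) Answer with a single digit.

6

Partial digits right→left: 7 3 0 3 4 7 3 7 8 8 7 5
Double every second digit counting from the check-digit position (so the 1st, 3rd, 5th, ... of the partial from the right).
  doubled (with −9 where >9): 5 0 8 6 7 5 → sum 31
  kept as-is: 3 3 7 7 8 5 → sum 33
Total = 31 + 33 = 64.
Check digit = (10 − (64 mod 10)) mod 10 = 6.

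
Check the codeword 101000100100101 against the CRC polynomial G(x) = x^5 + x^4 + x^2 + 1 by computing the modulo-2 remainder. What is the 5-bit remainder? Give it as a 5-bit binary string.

00000

Modulo-2 division of 101000100100101 by 110101:
  pos 0: 101000 XOR 110101 = 011101
  pos 1: 111011 XOR 110101 = 001110
  pos 3: 111000 XOR 110101 = 001101
  pos 5: 110110 XOR 110101 = 000011
  pos 9: 110101 XOR 110101 = 000000
Remainder = 00000 (zero — the frame passes the CRC check).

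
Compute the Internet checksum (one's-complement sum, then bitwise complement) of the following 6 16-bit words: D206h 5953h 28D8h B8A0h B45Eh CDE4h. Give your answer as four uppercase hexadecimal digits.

One's-complement addition (fold any carry out of bit 15 back into bit 0):
  0xD206 + 0x5953 = 0x12B59 → wrap carry → 0x2B5A
  0x2B5A + 0x28D8 = 0x05432
  0x5432 + 0xB8A0 = 0x10CD2 → wrap carry → 0x0CD3
  0x0CD3 + 0xB45E = 0x0C131
  0xC131 + 0xCDE4 = 0x18F15 → wrap carry → 0x8F16
One's-complement sum = 0x8F16.
Checksum = ~0x8F16 & 0xFFFF = 0x70E9.

70E9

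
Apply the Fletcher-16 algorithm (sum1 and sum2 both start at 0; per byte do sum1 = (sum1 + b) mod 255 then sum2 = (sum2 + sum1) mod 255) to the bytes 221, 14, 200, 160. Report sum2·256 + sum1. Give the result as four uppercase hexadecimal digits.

D355

Running sums (mod 255):
  after byte 0 (221): sum1=221, sum2=221
  after byte 1 (14): sum1=235, sum2=201
  after byte 2 (200): sum1=180, sum2=126
  after byte 3 (160): sum1=85, sum2=211
Checksum = sum2·256 + sum1 = 211·256 + 85 = 54101 = 0xD355.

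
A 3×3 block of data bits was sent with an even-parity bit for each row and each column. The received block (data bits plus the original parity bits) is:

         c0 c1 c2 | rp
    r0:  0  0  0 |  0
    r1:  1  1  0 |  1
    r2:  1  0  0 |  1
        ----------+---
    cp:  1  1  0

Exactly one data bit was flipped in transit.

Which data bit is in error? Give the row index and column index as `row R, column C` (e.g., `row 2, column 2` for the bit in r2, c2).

Recompute each row's even parity and compare to rp:
  r0: data parity 0, sent rp 0 → ok
  r1: data parity 0, sent rp 1 → mismatch
  r2: data parity 1, sent rp 1 → ok
Recompute each column's even parity and compare to cp:
  c0: data parity 0, sent cp 1 → mismatch
  c1: data parity 1, sent cp 1 → ok
  c2: data parity 0, sent cp 0 → ok
Exactly one row (r1) and one column (c0) fail → the flipped bit is at their intersection.

row 1, column 0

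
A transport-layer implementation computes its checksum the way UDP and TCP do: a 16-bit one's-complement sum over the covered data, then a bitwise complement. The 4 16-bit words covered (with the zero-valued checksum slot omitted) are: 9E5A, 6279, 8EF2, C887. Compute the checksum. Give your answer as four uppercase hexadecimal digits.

A7B1

One's-complement addition (fold any carry out of bit 15 back into bit 0):
  0x9E5A + 0x6279 = 0x100D3 → wrap carry → 0x00D4
  0x00D4 + 0x8EF2 = 0x08FC6
  0x8FC6 + 0xC887 = 0x1584D → wrap carry → 0x584E
One's-complement sum = 0x584E.
Checksum = ~0x584E & 0xFFFF = 0xA7B1.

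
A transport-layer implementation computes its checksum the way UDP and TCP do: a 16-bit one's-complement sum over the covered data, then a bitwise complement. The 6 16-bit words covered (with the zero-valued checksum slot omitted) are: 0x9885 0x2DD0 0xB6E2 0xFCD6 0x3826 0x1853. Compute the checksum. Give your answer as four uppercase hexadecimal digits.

One's-complement addition (fold any carry out of bit 15 back into bit 0):
  0x9885 + 0x2DD0 = 0x0C655
  0xC655 + 0xB6E2 = 0x17D37 → wrap carry → 0x7D38
  0x7D38 + 0xFCD6 = 0x17A0E → wrap carry → 0x7A0F
  0x7A0F + 0x3826 = 0x0B235
  0xB235 + 0x1853 = 0x0CA88
One's-complement sum = 0xCA88.
Checksum = ~0xCA88 & 0xFFFF = 0x3577.

3577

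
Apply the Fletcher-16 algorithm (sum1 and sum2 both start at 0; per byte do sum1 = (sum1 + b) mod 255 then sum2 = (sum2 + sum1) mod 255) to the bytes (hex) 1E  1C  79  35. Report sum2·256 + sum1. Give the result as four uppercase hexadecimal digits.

F4E8

Running sums (mod 255):
  after byte 0 (1E): sum1=30, sum2=30
  after byte 1 (1C): sum1=58, sum2=88
  after byte 2 (79): sum1=179, sum2=12
  after byte 3 (35): sum1=232, sum2=244
Checksum = sum2·256 + sum1 = 244·256 + 232 = 62696 = 0xF4E8.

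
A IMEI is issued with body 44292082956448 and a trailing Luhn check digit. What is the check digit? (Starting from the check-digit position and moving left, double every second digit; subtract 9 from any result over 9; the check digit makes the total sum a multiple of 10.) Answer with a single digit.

Partial digits right→left: 8 4 4 6 5 9 2 8 0 2 9 2 4 4
Double every second digit counting from the check-digit position (so the 1st, 3rd, 5th, ... of the partial from the right).
  doubled (with −9 where >9): 7 8 1 4 0 9 8 → sum 37
  kept as-is: 4 6 9 8 2 2 4 → sum 35
Total = 37 + 35 = 72.
Check digit = (10 − (72 mod 10)) mod 10 = 8.

8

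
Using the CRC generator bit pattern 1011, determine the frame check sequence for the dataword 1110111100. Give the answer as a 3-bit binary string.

Append 3 zeros: 1110111100000. Divide by 1011 (XOR where the leading bit is 1):
  pos 0: 1110 XOR 1011 = 0101
  pos 1: 1011 XOR 1011 = 0000
  pos 5: 1110 XOR 1011 = 0101
  pos 6: 1010 XOR 1011 = 0001
  pos 9: 1000 XOR 1011 = 0011
Remainder (last 3 bits) = 011. This is the CRC / FCS.

011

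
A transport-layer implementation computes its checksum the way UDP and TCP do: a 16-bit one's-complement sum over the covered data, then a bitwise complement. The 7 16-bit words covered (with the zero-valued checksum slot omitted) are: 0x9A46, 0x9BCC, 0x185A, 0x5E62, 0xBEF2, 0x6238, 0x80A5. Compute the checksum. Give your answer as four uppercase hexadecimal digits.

B15F

One's-complement addition (fold any carry out of bit 15 back into bit 0):
  0x9A46 + 0x9BCC = 0x13612 → wrap carry → 0x3613
  0x3613 + 0x185A = 0x04E6D
  0x4E6D + 0x5E62 = 0x0ACCF
  0xACCF + 0xBEF2 = 0x16BC1 → wrap carry → 0x6BC2
  0x6BC2 + 0x6238 = 0x0CDFA
  0xCDFA + 0x80A5 = 0x14E9F → wrap carry → 0x4EA0
One's-complement sum = 0x4EA0.
Checksum = ~0x4EA0 & 0xFFFF = 0xB15F.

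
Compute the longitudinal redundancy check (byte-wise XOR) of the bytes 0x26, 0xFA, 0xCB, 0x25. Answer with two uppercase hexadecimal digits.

32

XOR the bytes together:
  start with 0x26
  0x26 ⊕ 0xFA = 0xDC
  0xDC ⊕ 0xCB = 0x17
  0x17 ⊕ 0x25 = 0x32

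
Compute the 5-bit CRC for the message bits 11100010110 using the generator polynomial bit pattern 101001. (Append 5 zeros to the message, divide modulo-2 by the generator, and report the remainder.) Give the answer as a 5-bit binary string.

10010

Append 5 zeros: 1110001011000000. Divide by 101001 (XOR where the leading bit is 1):
  pos 0: 111000 XOR 101001 = 010001
  pos 1: 100011 XOR 101001 = 001010
  pos 3: 101001 XOR 101001 = 000000
  pos 9: 100000 XOR 101001 = 001001
Remainder (last 5 bits) = 10010. This is the CRC / FCS.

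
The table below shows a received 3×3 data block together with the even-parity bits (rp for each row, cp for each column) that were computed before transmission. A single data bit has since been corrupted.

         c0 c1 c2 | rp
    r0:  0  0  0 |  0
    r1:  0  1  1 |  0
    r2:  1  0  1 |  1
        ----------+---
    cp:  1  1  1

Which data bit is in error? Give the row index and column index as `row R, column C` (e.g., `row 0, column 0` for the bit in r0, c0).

row 2, column 2

Recompute each row's even parity and compare to rp:
  r0: data parity 0, sent rp 0 → ok
  r1: data parity 0, sent rp 0 → ok
  r2: data parity 0, sent rp 1 → mismatch
Recompute each column's even parity and compare to cp:
  c0: data parity 1, sent cp 1 → ok
  c1: data parity 1, sent cp 1 → ok
  c2: data parity 0, sent cp 1 → mismatch
Exactly one row (r2) and one column (c2) fail → the flipped bit is at their intersection.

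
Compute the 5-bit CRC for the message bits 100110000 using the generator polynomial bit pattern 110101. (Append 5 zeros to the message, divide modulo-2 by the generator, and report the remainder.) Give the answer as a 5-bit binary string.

Append 5 zeros: 10011000000000. Divide by 110101 (XOR where the leading bit is 1):
  pos 0: 100110 XOR 110101 = 010011
  pos 1: 100110 XOR 110101 = 010011
  pos 2: 100110 XOR 110101 = 010011
  pos 3: 100110 XOR 110101 = 010011
  pos 4: 100110 XOR 110101 = 010011
  pos 5: 100110 XOR 110101 = 010011
  pos 6: 100110 XOR 110101 = 010011
  pos 7: 100110 XOR 110101 = 010011
  pos 8: 100110 XOR 110101 = 010011
Remainder (last 5 bits) = 10011. This is the CRC / FCS.

10011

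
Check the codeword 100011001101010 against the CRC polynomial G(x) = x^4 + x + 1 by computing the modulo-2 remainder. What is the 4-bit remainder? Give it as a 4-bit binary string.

Modulo-2 division of 100011001101010 by 10011:
  pos 0: 10001 XOR 10011 = 00010
  pos 3: 10100 XOR 10011 = 00111
  pos 5: 11111 XOR 10011 = 01100
  pos 6: 11000 XOR 10011 = 01011
  pos 7: 10111 XOR 10011 = 00100
  pos 9: 10001 XOR 10011 = 00010
Remainder = 0100 (nonzero — an error is detected).

0100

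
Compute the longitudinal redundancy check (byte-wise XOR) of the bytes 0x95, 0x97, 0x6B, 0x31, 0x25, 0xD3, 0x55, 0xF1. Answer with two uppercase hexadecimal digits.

XOR the bytes together:
  start with 0x95
  0x95 ⊕ 0x97 = 0x02
  0x02 ⊕ 0x6B = 0x69
  0x69 ⊕ 0x31 = 0x58
  0x58 ⊕ 0x25 = 0x7D
  0x7D ⊕ 0xD3 = 0xAE
  0xAE ⊕ 0x55 = 0xFB
  0xFB ⊕ 0xF1 = 0x0A

0A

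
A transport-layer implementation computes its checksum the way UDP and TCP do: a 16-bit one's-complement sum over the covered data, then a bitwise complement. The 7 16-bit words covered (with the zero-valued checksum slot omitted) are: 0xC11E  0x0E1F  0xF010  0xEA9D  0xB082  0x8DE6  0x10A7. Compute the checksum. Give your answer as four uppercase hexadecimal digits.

One's-complement addition (fold any carry out of bit 15 back into bit 0):
  0xC11E + 0x0E1F = 0x0CF3D
  0xCF3D + 0xF010 = 0x1BF4D → wrap carry → 0xBF4E
  0xBF4E + 0xEA9D = 0x1A9EB → wrap carry → 0xA9EC
  0xA9EC + 0xB082 = 0x15A6E → wrap carry → 0x5A6F
  0x5A6F + 0x8DE6 = 0x0E855
  0xE855 + 0x10A7 = 0x0F8FC
One's-complement sum = 0xF8FC.
Checksum = ~0xF8FC & 0xFFFF = 0x0703.

0703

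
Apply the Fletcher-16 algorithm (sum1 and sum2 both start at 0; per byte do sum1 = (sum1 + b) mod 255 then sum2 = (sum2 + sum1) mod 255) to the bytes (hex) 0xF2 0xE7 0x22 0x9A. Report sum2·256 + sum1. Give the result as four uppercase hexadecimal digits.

Running sums (mod 255):
  after byte 0 (0xF2): sum1=242, sum2=242
  after byte 1 (0xE7): sum1=218, sum2=205
  after byte 2 (0x22): sum1=252, sum2=202
  after byte 3 (0x9A): sum1=151, sum2=98
Checksum = sum2·256 + sum1 = 98·256 + 151 = 25239 = 0x6297.

6297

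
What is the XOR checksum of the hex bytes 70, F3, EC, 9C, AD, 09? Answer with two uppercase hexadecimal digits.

XOR the bytes together:
  start with 0x70
  0x70 ⊕ 0xF3 = 0x83
  0x83 ⊕ 0xEC = 0x6F
  0x6F ⊕ 0x9C = 0xF3
  0xF3 ⊕ 0xAD = 0x5E
  0x5E ⊕ 0x09 = 0x57

57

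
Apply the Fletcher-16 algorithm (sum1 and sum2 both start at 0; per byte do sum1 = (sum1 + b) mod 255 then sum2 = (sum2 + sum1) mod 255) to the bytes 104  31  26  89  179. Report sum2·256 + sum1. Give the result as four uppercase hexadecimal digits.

3BAE

Running sums (mod 255):
  after byte 0 (104): sum1=104, sum2=104
  after byte 1 (31): sum1=135, sum2=239
  after byte 2 (26): sum1=161, sum2=145
  after byte 3 (89): sum1=250, sum2=140
  after byte 4 (179): sum1=174, sum2=59
Checksum = sum2·256 + sum1 = 59·256 + 174 = 15278 = 0x3BAE.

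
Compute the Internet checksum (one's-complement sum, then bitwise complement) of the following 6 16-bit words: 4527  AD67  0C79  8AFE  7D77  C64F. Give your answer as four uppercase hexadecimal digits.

3232

One's-complement addition (fold any carry out of bit 15 back into bit 0):
  0x4527 + 0xAD67 = 0x0F28E
  0xF28E + 0x0C79 = 0x0FF07
  0xFF07 + 0x8AFE = 0x18A05 → wrap carry → 0x8A06
  0x8A06 + 0x7D77 = 0x1077D → wrap carry → 0x077E
  0x077E + 0xC64F = 0x0CDCD
One's-complement sum = 0xCDCD.
Checksum = ~0xCDCD & 0xFFFF = 0x3232.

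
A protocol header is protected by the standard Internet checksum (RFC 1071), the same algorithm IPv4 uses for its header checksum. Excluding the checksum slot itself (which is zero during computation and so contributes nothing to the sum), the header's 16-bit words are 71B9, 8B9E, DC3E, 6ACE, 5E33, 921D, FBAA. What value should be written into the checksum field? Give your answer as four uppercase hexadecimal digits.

CF9E

One's-complement addition (fold any carry out of bit 15 back into bit 0):
  0x71B9 + 0x8B9E = 0x0FD57
  0xFD57 + 0xDC3E = 0x1D995 → wrap carry → 0xD996
  0xD996 + 0x6ACE = 0x14464 → wrap carry → 0x4465
  0x4465 + 0x5E33 = 0x0A298
  0xA298 + 0x921D = 0x134B5 → wrap carry → 0x34B6
  0x34B6 + 0xFBAA = 0x13060 → wrap carry → 0x3061
One's-complement sum = 0x3061.
Checksum = ~0x3061 & 0xFFFF = 0xCF9E.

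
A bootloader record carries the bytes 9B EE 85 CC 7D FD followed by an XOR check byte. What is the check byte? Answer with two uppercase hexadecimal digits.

BC

XOR the bytes together:
  start with 0x9B
  0x9B ⊕ 0xEE = 0x75
  0x75 ⊕ 0x85 = 0xF0
  0xF0 ⊕ 0xCC = 0x3C
  0x3C ⊕ 0x7D = 0x41
  0x41 ⊕ 0xFD = 0xBC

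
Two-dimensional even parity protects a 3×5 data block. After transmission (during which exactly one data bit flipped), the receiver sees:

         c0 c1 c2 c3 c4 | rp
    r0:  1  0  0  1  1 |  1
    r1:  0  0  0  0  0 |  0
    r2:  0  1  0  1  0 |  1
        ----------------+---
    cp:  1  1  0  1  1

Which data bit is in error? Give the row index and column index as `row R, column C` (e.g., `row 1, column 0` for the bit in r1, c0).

row 2, column 3

Recompute each row's even parity and compare to rp:
  r0: data parity 1, sent rp 1 → ok
  r1: data parity 0, sent rp 0 → ok
  r2: data parity 0, sent rp 1 → mismatch
Recompute each column's even parity and compare to cp:
  c0: data parity 1, sent cp 1 → ok
  c1: data parity 1, sent cp 1 → ok
  c2: data parity 0, sent cp 0 → ok
  c3: data parity 0, sent cp 1 → mismatch
  c4: data parity 1, sent cp 1 → ok
Exactly one row (r2) and one column (c3) fail → the flipped bit is at their intersection.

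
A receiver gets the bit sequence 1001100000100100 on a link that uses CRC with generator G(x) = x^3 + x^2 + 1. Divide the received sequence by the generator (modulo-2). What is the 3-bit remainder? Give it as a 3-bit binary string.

001

Modulo-2 division of 1001100000100100 by 1101:
  pos 0: 1001 XOR 1101 = 0100
  pos 1: 1001 XOR 1101 = 0100
  pos 2: 1000 XOR 1101 = 0101
  pos 3: 1010 XOR 1101 = 0111
  pos 4: 1110 XOR 1101 = 0011
  pos 6: 1100 XOR 1101 = 0001
  pos 9: 1100 XOR 1101 = 0001
  pos 12: 1100 XOR 1101 = 0001
Remainder = 001 (nonzero — an error is detected).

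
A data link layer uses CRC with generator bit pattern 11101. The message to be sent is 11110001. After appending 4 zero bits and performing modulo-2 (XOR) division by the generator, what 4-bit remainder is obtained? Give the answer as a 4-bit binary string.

Append 4 zeros: 111100010000. Divide by 11101 (XOR where the leading bit is 1):
  pos 0: 11110 XOR 11101 = 00011
  pos 3: 11001 XOR 11101 = 00100
  pos 5: 10000 XOR 11101 = 01101
  pos 6: 11010 XOR 11101 = 00111
Remainder (last 4 bits) = 1110. This is the CRC / FCS.

1110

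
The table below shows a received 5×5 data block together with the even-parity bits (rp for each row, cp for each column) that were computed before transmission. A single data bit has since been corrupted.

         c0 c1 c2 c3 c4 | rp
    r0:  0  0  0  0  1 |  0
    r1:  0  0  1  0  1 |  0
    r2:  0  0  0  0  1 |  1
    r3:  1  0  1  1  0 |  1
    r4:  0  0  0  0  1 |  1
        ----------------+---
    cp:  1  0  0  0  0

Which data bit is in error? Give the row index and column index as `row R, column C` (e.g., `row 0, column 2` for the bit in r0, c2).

row 0, column 3

Recompute each row's even parity and compare to rp:
  r0: data parity 1, sent rp 0 → mismatch
  r1: data parity 0, sent rp 0 → ok
  r2: data parity 1, sent rp 1 → ok
  r3: data parity 1, sent rp 1 → ok
  r4: data parity 1, sent rp 1 → ok
Recompute each column's even parity and compare to cp:
  c0: data parity 1, sent cp 1 → ok
  c1: data parity 0, sent cp 0 → ok
  c2: data parity 0, sent cp 0 → ok
  c3: data parity 1, sent cp 0 → mismatch
  c4: data parity 0, sent cp 0 → ok
Exactly one row (r0) and one column (c3) fail → the flipped bit is at their intersection.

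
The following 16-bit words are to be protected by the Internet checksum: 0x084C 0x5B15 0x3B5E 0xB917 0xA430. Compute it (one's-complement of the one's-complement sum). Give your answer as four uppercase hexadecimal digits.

03F8

One's-complement addition (fold any carry out of bit 15 back into bit 0):
  0x084C + 0x5B15 = 0x06361
  0x6361 + 0x3B5E = 0x09EBF
  0x9EBF + 0xB917 = 0x157D6 → wrap carry → 0x57D7
  0x57D7 + 0xA430 = 0x0FC07
One's-complement sum = 0xFC07.
Checksum = ~0xFC07 & 0xFFFF = 0x03F8.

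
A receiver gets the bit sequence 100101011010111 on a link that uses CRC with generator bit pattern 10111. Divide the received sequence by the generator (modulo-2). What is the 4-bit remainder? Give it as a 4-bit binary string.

1000

Modulo-2 division of 100101011010111 by 10111:
  pos 0: 10010 XOR 10111 = 00101
  pos 2: 10110 XOR 10111 = 00001
  pos 6: 11101 XOR 10111 = 01010
  pos 7: 10100 XOR 10111 = 00011
  pos 10: 11111 XOR 10111 = 01000
Remainder = 1000 (nonzero — an error is detected).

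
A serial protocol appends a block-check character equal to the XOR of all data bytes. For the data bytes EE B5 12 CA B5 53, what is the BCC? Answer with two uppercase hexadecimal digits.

65

XOR the bytes together:
  start with 0xEE
  0xEE ⊕ 0xB5 = 0x5B
  0x5B ⊕ 0x12 = 0x49
  0x49 ⊕ 0xCA = 0x83
  0x83 ⊕ 0xB5 = 0x36
  0x36 ⊕ 0x53 = 0x65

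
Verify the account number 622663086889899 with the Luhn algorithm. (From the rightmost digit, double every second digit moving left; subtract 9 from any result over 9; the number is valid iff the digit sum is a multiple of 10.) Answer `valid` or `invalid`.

From the right, keep odd positions and double even positions (subtract 9 from any doubled value over 9):
  doubled (positions 2,4,...): 9 9 7 7 6 3 4 → sum 45
  kept (positions 1,3,...): 9 8 8 6 0 6 2 6 → sum 45
Total = 90.
90 mod 10 = 0, so the number is valid.

valid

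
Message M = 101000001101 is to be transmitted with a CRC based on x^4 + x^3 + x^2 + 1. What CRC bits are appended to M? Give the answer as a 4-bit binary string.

1110

Append 4 zeros: 1010000011010000. Divide by 11101 (XOR where the leading bit is 1):
  pos 0: 10100 XOR 11101 = 01001
  pos 1: 10010 XOR 11101 = 01111
  pos 2: 11110 XOR 11101 = 00011
  pos 5: 11011 XOR 11101 = 00110
  pos 7: 11001 XOR 11101 = 00100
  pos 9: 10000 XOR 11101 = 01101
  pos 10: 11010 XOR 11101 = 00111
Remainder (last 4 bits) = 1110. This is the CRC / FCS.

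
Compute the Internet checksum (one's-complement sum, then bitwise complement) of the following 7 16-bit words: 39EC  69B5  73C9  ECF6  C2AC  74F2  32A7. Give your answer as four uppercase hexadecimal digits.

One's-complement addition (fold any carry out of bit 15 back into bit 0):
  0x39EC + 0x69B5 = 0x0A3A1
  0xA3A1 + 0x73C9 = 0x1176A → wrap carry → 0x176B
  0x176B + 0xECF6 = 0x10461 → wrap carry → 0x0462
  0x0462 + 0xC2AC = 0x0C70E
  0xC70E + 0x74F2 = 0x13C00 → wrap carry → 0x3C01
  0x3C01 + 0x32A7 = 0x06EA8
One's-complement sum = 0x6EA8.
Checksum = ~0x6EA8 & 0xFFFF = 0x9157.

9157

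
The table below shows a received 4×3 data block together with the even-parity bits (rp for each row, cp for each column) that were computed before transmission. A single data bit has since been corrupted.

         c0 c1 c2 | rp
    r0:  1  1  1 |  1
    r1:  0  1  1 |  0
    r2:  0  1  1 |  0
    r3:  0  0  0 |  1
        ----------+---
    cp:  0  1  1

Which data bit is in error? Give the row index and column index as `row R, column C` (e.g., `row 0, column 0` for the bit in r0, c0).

Recompute each row's even parity and compare to rp:
  r0: data parity 1, sent rp 1 → ok
  r1: data parity 0, sent rp 0 → ok
  r2: data parity 0, sent rp 0 → ok
  r3: data parity 0, sent rp 1 → mismatch
Recompute each column's even parity and compare to cp:
  c0: data parity 1, sent cp 0 → mismatch
  c1: data parity 1, sent cp 1 → ok
  c2: data parity 1, sent cp 1 → ok
Exactly one row (r3) and one column (c0) fail → the flipped bit is at their intersection.

row 3, column 0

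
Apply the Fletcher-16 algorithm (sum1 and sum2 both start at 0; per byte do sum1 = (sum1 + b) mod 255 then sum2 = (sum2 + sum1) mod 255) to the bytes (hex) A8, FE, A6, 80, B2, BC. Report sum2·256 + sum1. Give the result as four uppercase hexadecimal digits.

2D3E

Running sums (mod 255):
  after byte 0 (A8): sum1=168, sum2=168
  after byte 1 (FE): sum1=167, sum2=80
  after byte 2 (A6): sum1=78, sum2=158
  after byte 3 (80): sum1=206, sum2=109
  after byte 4 (B2): sum1=129, sum2=238
  after byte 5 (BC): sum1=62, sum2=45
Checksum = sum2·256 + sum1 = 45·256 + 62 = 11582 = 0x2D3E.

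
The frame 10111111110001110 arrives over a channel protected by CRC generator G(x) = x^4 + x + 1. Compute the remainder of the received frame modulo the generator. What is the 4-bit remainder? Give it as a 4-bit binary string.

Modulo-2 division of 10111111110001110 by 10011:
  pos 0: 10111 XOR 10011 = 00100
  pos 2: 10011 XOR 10011 = 00000
  pos 7: 11100 XOR 10011 = 01111
  pos 8: 11110 XOR 10011 = 01101
  pos 9: 11011 XOR 10011 = 01000
  pos 10: 10001 XOR 10011 = 00010
Remainder = 1010 (nonzero — an error is detected).

1010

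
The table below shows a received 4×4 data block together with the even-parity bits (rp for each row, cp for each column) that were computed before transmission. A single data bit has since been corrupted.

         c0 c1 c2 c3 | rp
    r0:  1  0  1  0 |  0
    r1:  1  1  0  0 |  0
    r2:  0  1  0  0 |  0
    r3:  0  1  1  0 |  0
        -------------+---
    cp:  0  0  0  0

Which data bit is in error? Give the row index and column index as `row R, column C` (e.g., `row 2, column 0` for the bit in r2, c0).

Recompute each row's even parity and compare to rp:
  r0: data parity 0, sent rp 0 → ok
  r1: data parity 0, sent rp 0 → ok
  r2: data parity 1, sent rp 0 → mismatch
  r3: data parity 0, sent rp 0 → ok
Recompute each column's even parity and compare to cp:
  c0: data parity 0, sent cp 0 → ok
  c1: data parity 1, sent cp 0 → mismatch
  c2: data parity 0, sent cp 0 → ok
  c3: data parity 0, sent cp 0 → ok
Exactly one row (r2) and one column (c1) fail → the flipped bit is at their intersection.

row 2, column 1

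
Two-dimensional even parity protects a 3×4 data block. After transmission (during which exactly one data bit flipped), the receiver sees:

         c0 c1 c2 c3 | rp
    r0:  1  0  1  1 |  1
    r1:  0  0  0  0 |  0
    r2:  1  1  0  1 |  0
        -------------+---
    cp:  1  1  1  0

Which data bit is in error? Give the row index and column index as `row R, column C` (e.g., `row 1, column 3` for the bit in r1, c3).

row 2, column 0

Recompute each row's even parity and compare to rp:
  r0: data parity 1, sent rp 1 → ok
  r1: data parity 0, sent rp 0 → ok
  r2: data parity 1, sent rp 0 → mismatch
Recompute each column's even parity and compare to cp:
  c0: data parity 0, sent cp 1 → mismatch
  c1: data parity 1, sent cp 1 → ok
  c2: data parity 1, sent cp 1 → ok
  c3: data parity 0, sent cp 0 → ok
Exactly one row (r2) and one column (c0) fail → the flipped bit is at their intersection.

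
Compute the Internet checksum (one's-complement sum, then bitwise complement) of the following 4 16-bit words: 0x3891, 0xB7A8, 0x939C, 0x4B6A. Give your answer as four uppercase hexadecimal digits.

30BF

One's-complement addition (fold any carry out of bit 15 back into bit 0):
  0x3891 + 0xB7A8 = 0x0F039
  0xF039 + 0x939C = 0x183D5 → wrap carry → 0x83D6
  0x83D6 + 0x4B6A = 0x0CF40
One's-complement sum = 0xCF40.
Checksum = ~0xCF40 & 0xFFFF = 0x30BF.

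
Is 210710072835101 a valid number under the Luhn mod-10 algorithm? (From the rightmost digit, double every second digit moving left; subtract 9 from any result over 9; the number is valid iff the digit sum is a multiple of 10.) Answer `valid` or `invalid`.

valid

From the right, keep odd positions and double even positions (subtract 9 from any doubled value over 9):
  doubled (positions 2,4,...): 0 1 7 5 0 5 2 → sum 20
  kept (positions 1,3,...): 1 1 3 2 0 1 0 2 → sum 10
Total = 30.
30 mod 10 = 0, so the number is valid.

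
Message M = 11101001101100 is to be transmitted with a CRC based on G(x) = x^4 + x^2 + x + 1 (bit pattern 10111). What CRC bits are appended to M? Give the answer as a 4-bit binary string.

Append 4 zeros: 111010011011000000. Divide by 10111 (XOR where the leading bit is 1):
  pos 0: 11101 XOR 10111 = 01010
  pos 1: 10100 XOR 10111 = 00011
  pos 4: 11011 XOR 10111 = 01100
  pos 5: 11000 XOR 10111 = 01111
  pos 6: 11111 XOR 10111 = 01000
  pos 7: 10001 XOR 10111 = 00110
  pos 9: 11000 XOR 10111 = 01111
  pos 10: 11110 XOR 10111 = 01001
  pos 11: 10010 XOR 10111 = 00101
  pos 13: 10100 XOR 10111 = 00011
Remainder (last 4 bits) = 0011. This is the CRC / FCS.

0011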